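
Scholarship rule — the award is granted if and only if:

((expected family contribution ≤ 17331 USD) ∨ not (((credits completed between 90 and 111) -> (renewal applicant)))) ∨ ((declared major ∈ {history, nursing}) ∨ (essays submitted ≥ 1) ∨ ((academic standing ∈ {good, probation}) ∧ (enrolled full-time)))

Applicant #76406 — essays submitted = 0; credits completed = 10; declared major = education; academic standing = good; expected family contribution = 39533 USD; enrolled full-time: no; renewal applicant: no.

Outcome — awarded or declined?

Declined

Atomic conditions:
  expected family contribution ≤ 17331 USD: 39533 ≤ 17331 is false
  credits completed between 90 and 111: 10 in [90, 111] is false
  renewal applicant: no → false
  declared major ∈ {history, nursing}: education is not in the set → false
  essays submitted ≥ 1: 0 ≥ 1 is false
  academic standing ∈ {good, probation}: good is in the set → true
  enrolled full-time: no → false
Combine:
[1.2.1] false → false (antecedent false ⇒ implication holds) = true
[1.2] NOT true = false
[1] false OR false = false
[2.3] true AND false = false
[2] false OR false OR false = false
[root] false OR false = false
Overall: false → declined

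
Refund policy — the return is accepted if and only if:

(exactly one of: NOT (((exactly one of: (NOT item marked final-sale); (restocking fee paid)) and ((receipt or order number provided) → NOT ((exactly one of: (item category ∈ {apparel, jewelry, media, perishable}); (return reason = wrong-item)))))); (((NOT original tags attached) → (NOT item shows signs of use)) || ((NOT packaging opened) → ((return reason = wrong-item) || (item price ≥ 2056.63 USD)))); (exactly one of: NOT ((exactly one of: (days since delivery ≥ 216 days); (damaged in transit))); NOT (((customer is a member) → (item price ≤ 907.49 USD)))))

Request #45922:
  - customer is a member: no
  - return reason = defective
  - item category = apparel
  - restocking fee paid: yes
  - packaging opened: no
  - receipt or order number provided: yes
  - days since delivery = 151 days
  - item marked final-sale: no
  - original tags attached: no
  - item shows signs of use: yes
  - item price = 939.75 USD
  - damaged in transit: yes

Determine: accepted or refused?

Accepted

Atomic conditions:
  NOT item marked final-sale: no → true
  restocking fee paid: yes → true
  receipt or order number provided: yes → true
  item category ∈ {apparel, jewelry, media, perishable}: apparel is in the set → true
  return reason = wrong-item: defective == wrong-item is false
  NOT original tags attached: no → true
  NOT item shows signs of use: yes → false
  NOT packaging opened: no → true
  item price ≥ 2056.63 USD: 939.75 ≥ 2056.63 is false
  days since delivery ≥ 216 days: 151 ≥ 216 is false
  damaged in transit: yes → true
  customer is a member: no → false
  item price ≤ 907.49 USD: 939.75 ≤ 907.49 is false
Combine:
[1.1.1] exactly-one(true, true) = false
[1.1.2.2.1] exactly-one(true, false) = true
[1.1.2.2] NOT true = false
[1.1.2] true → false = false
[1.1] false AND false = false
[1] NOT false = true
[2.1] true → false = false
[2.2.2] false OR false = false
[2.2] true → false = false
[2] false OR false = false
[3.1.1] exactly-one(false, true) = true
[3.1] NOT true = false
[3.2.1] false → false (antecedent false ⇒ implication holds) = true
[3.2] NOT true = false
[3] exactly-one(false, false) = false
[root] exactly-one(true, false, false) = true
Overall: true → accepted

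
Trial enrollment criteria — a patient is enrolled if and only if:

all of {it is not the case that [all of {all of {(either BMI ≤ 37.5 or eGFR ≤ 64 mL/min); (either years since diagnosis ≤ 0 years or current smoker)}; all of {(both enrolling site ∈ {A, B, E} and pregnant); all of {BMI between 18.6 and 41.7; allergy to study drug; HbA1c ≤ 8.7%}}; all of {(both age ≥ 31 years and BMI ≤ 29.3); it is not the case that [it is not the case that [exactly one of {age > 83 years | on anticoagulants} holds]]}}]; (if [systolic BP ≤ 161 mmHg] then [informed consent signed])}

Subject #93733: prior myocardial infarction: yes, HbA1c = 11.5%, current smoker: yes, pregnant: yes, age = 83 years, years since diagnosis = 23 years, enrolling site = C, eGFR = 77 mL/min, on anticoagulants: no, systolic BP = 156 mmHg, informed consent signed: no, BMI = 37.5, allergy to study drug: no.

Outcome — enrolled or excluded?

Atomic conditions:
  BMI ≤ 37.5: 37.5 ≤ 37.5 is true
  eGFR ≤ 64 mL/min: 77 ≤ 64 is false
  years since diagnosis ≤ 0 years: 23 ≤ 0 is false
  current smoker: yes → true
  enrolling site ∈ {A, B, E}: C is not in the set → false
  pregnant: yes → true
  BMI between 18.6 and 41.7: 37.5 in [18.6, 41.7] is true
  allergy to study drug: no → false
  HbA1c ≤ 8.7%: 11.5 ≤ 8.7 is false
  age ≥ 31 years: 83 ≥ 31 is true
  BMI ≤ 29.3: 37.5 ≤ 29.3 is false
  age > 83 years: 83 > 83 is false
  on anticoagulants: no → false
  systolic BP ≤ 161 mmHg: 156 ≤ 161 is true
  informed consent signed: no → false
Combine:
[1.1.1.1] true OR false = true
[1.1.1.2] false OR true = true
[1.1.1] true AND true = true
[1.1.2.1] false AND true = false
[1.1.2.2] true AND false AND false = false
[1.1.2] false AND false = false
[1.1.3.1] true AND false = false
[1.1.3.2.1.1] exactly-one(false, false) = false
[1.1.3.2.1] NOT false = true
[1.1.3.2] NOT true = false
[1.1.3] false AND false = false
[1.1] true AND false AND false = false
[1] NOT false = true
[2] true → false = false
[root] true AND false = false
Overall: false → excluded

Excluded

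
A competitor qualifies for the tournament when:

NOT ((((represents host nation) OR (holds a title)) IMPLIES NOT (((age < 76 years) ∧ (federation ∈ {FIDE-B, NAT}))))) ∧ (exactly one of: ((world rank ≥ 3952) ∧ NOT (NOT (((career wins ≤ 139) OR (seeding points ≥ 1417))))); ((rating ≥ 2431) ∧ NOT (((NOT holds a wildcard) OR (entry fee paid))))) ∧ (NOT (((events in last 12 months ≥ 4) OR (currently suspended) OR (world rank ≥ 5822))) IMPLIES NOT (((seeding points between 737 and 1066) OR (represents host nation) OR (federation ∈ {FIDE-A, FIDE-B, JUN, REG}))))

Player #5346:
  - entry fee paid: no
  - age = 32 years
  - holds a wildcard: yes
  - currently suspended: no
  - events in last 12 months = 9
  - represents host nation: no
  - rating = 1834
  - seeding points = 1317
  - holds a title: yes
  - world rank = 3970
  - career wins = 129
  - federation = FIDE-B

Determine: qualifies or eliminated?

Atomic conditions:
  represents host nation: no → false
  holds a title: yes → true
  age < 76 years: 32 < 76 is true
  federation ∈ {FIDE-B, NAT}: FIDE-B is in the set → true
  world rank ≥ 3952: 3970 ≥ 3952 is true
  career wins ≤ 139: 129 ≤ 139 is true
  seeding points ≥ 1417: 1317 ≥ 1417 is false
  rating ≥ 2431: 1834 ≥ 2431 is false
  NOT holds a wildcard: yes → false
  entry fee paid: no → false
  events in last 12 months ≥ 4: 9 ≥ 4 is true
  currently suspended: no → false
  world rank ≥ 5822: 3970 ≥ 5822 is false
  seeding points between 737 and 1066: 1317 in [737, 1066] is false
  federation ∈ {FIDE-A, FIDE-B, JUN, REG}: FIDE-B is in the set → true
Combine:
[1.1.1] false OR true = true
[1.1.2.1] true AND true = true
[1.1.2] NOT true = false
[1.1] true → false = false
[1] NOT false = true
[2.1.2.1.1] true OR false = true
[2.1.2.1] NOT true = false
[2.1.2] NOT false = true
[2.1] true AND true = true
[2.2.2.1] false OR false = false
[2.2.2] NOT false = true
[2.2] false AND true = false
[2] exactly-one(true, false) = true
[3.1.1] true OR false OR false = true
[3.1] NOT true = false
[3.2.1] false OR false OR true = true
[3.2] NOT true = false
[3] false → false (antecedent false ⇒ implication holds) = true
[root] true AND true AND true = true
Overall: true → qualifies

Qualifies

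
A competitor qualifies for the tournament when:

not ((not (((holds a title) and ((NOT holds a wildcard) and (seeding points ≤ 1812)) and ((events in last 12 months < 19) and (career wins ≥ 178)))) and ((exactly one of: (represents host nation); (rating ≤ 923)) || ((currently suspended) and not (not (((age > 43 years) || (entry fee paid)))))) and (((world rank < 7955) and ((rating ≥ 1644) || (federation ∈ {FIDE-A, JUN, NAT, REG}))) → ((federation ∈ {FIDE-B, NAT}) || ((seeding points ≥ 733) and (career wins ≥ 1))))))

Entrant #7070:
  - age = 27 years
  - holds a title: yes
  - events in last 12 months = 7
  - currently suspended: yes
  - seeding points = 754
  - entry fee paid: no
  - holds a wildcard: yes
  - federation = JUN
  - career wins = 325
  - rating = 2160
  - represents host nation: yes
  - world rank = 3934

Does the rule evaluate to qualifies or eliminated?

Eliminated

Atomic conditions:
  holds a title: yes → true
  NOT holds a wildcard: yes → false
  seeding points ≤ 1812: 754 ≤ 1812 is true
  events in last 12 months < 19: 7 < 19 is true
  career wins ≥ 178: 325 ≥ 178 is true
  represents host nation: yes → true
  rating ≤ 923: 2160 ≤ 923 is false
  currently suspended: yes → true
  age > 43 years: 27 > 43 is false
  entry fee paid: no → false
  world rank < 7955: 3934 < 7955 is true
  rating ≥ 1644: 2160 ≥ 1644 is true
  federation ∈ {FIDE-A, JUN, NAT, REG}: JUN is in the set → true
  federation ∈ {FIDE-B, NAT}: JUN is not in the set → false
  seeding points ≥ 733: 754 ≥ 733 is true
  career wins ≥ 1: 325 ≥ 1 is true
Combine:
[1.1.1.2] false AND true = false
[1.1.1.3] true AND true = true
[1.1.1] true AND false AND true = false
[1.1] NOT false = true
[1.2.1] exactly-one(true, false) = true
[1.2.2.2.1.1] false OR false = false
[1.2.2.2.1] NOT false = true
[1.2.2.2] NOT true = false
[1.2.2] true AND false = false
[1.2] true OR false = true
[1.3.1.2] true OR true = true
[1.3.1] true AND true = true
[1.3.2.2] true AND true = true
[1.3.2] false OR true = true
[1.3] true → true = true
[1] true AND true AND true = true
[root] NOT true = false
Overall: false → eliminated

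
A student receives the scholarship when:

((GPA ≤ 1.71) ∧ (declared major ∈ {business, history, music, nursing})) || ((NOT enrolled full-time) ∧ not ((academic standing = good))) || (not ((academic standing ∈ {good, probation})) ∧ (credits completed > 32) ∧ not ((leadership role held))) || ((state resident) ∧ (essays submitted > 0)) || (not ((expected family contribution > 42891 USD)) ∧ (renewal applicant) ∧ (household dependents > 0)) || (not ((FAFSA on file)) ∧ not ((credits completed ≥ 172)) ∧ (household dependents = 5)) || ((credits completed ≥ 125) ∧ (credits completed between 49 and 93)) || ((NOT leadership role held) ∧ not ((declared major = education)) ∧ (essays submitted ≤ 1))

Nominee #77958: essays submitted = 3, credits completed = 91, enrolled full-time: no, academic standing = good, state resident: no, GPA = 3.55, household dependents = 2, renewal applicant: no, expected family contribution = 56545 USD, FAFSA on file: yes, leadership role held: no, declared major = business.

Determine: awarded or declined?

Atomic conditions:
  GPA ≤ 1.71: 3.55 ≤ 1.71 is false
  declared major ∈ {business, history, music, nursing}: business is in the set → true
  NOT enrolled full-time: no → true
  academic standing = good: good == good is true
  academic standing ∈ {good, probation}: good is in the set → true
  credits completed > 32: 91 > 32 is true
  leadership role held: no → false
  state resident: no → false
  essays submitted > 0: 3 > 0 is true
  expected family contribution > 42891 USD: 56545 > 42891 is true
  renewal applicant: no → false
  household dependents > 0: 2 > 0 is true
  FAFSA on file: yes → true
  credits completed ≥ 172: 91 ≥ 172 is false
  household dependents = 5: 2 == 5 is false
  credits completed ≥ 125: 91 ≥ 125 is false
  credits completed between 49 and 93: 91 in [49, 93] is true
  NOT leadership role held: no → true
  declared major = education: business == education is false
  essays submitted ≤ 1: 3 ≤ 1 is false
Combine:
[1] false AND true = false
[2.2] NOT true = false
[2] true AND false = false
[3.1] NOT true = false
[3.3] NOT false = true
[3] false AND true AND true = false
[4] false AND true = false
[5.1] NOT true = false
[5] false AND false AND true = false
[6.1] NOT true = false
[6.2] NOT false = true
[6] false AND true AND false = false
[7] false AND true = false
[8.2] NOT false = true
[8] true AND true AND false = false
[root] false OR false OR false OR false OR false OR false OR false OR false = false
Overall: false → declined

Declined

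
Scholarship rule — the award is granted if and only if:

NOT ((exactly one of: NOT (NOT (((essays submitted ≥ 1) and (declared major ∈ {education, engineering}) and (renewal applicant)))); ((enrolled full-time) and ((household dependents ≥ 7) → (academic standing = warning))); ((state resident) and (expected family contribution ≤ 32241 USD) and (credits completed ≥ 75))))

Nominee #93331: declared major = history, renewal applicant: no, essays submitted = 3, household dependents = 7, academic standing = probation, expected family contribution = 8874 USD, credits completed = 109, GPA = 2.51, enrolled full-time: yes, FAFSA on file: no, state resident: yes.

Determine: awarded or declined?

Atomic conditions:
  essays submitted ≥ 1: 3 ≥ 1 is true
  declared major ∈ {education, engineering}: history is not in the set → false
  renewal applicant: no → false
  enrolled full-time: yes → true
  household dependents ≥ 7: 7 ≥ 7 is true
  academic standing = warning: probation == warning is false
  state resident: yes → true
  expected family contribution ≤ 32241 USD: 8874 ≤ 32241 is true
  credits completed ≥ 75: 109 ≥ 75 is true
Combine:
[1.1.1.1] true AND false AND false = false
[1.1.1] NOT false = true
[1.1] NOT true = false
[1.2.2] true → false = false
[1.2] true AND false = false
[1.3] true AND true AND true = true
[1] exactly-one(false, false, true) = true
[root] NOT true = false
Overall: false → declined

Declined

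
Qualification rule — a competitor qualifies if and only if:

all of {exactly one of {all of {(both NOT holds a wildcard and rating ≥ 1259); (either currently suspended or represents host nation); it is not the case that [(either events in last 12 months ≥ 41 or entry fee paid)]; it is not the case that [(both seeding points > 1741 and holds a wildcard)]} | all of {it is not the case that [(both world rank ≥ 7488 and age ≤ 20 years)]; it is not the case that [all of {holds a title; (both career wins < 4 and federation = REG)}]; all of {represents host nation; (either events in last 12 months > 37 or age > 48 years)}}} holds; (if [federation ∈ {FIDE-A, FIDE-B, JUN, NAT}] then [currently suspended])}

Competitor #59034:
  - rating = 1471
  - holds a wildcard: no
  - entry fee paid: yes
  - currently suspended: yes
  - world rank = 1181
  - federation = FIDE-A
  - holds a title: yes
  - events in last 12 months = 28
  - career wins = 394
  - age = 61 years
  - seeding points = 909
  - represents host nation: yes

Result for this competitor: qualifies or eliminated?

Qualifies

Atomic conditions:
  NOT holds a wildcard: no → true
  rating ≥ 1259: 1471 ≥ 1259 is true
  currently suspended: yes → true
  represents host nation: yes → true
  events in last 12 months ≥ 41: 28 ≥ 41 is false
  entry fee paid: yes → true
  seeding points > 1741: 909 > 1741 is false
  holds a wildcard: no → false
  world rank ≥ 7488: 1181 ≥ 7488 is false
  age ≤ 20 years: 61 ≤ 20 is false
  holds a title: yes → true
  career wins < 4: 394 < 4 is false
  federation = REG: FIDE-A == REG is false
  events in last 12 months > 37: 28 > 37 is false
  age > 48 years: 61 > 48 is true
  federation ∈ {FIDE-A, FIDE-B, JUN, NAT}: FIDE-A is in the set → true
Combine:
[1.1.1] true AND true = true
[1.1.2] true OR true = true
[1.1.3.1] false OR true = true
[1.1.3] NOT true = false
[1.1.4.1] false AND false = false
[1.1.4] NOT false = true
[1.1] true AND true AND false AND true = false
[1.2.1.1] false AND false = false
[1.2.1] NOT false = true
[1.2.2.1.2] false AND false = false
[1.2.2.1] true AND false = false
[1.2.2] NOT false = true
[1.2.3.2] false OR true = true
[1.2.3] true AND true = true
[1.2] true AND true AND true = true
[1] exactly-one(false, true) = true
[2] true → true = true
[root] true AND true = true
Overall: true → qualifies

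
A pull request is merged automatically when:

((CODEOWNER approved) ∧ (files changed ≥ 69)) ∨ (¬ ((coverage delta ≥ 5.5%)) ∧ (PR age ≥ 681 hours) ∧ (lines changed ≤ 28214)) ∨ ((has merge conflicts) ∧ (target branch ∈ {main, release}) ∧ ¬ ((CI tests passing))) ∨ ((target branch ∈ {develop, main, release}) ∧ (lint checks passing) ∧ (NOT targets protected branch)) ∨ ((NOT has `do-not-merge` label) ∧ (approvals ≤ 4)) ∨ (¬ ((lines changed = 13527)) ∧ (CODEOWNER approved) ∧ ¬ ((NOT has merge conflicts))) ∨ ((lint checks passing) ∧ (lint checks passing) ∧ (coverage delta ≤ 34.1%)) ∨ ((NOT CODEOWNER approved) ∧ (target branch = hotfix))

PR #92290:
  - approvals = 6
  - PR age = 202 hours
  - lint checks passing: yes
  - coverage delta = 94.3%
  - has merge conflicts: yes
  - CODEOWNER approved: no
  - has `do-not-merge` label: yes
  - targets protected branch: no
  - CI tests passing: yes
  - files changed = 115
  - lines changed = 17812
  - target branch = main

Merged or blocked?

Atomic conditions:
  CODEOWNER approved: no → false
  files changed ≥ 69: 115 ≥ 69 is true
  coverage delta ≥ 5.5%: 94.3 ≥ 5.5 is true
  PR age ≥ 681 hours: 202 ≥ 681 is false
  lines changed ≤ 28214: 17812 ≤ 28214 is true
  has merge conflicts: yes → true
  target branch ∈ {main, release}: main is in the set → true
  CI tests passing: yes → true
  target branch ∈ {develop, main, release}: main is in the set → true
  lint checks passing: yes → true
  NOT targets protected branch: no → true
  NOT has `do-not-merge` label: yes → false
  approvals ≤ 4: 6 ≤ 4 is false
  lines changed = 13527: 17812 == 13527 is false
  NOT has merge conflicts: yes → false
  coverage delta ≤ 34.1%: 94.3 ≤ 34.1 is false
  NOT CODEOWNER approved: no → true
  target branch = hotfix: main == hotfix is false
Combine:
[1] false AND true = false
[2.1] NOT true = false
[2] false AND false AND true = false
[3.3] NOT true = false
[3] true AND true AND false = false
[4] true AND true AND true = true
[5] false AND false = false
[6.1] NOT false = true
[6.3] NOT false = true
[6] true AND false AND true = false
[7] true AND true AND false = false
[8] true AND false = false
[root] false OR false OR false OR true OR false OR false OR false OR false = true
Overall: true → merged

Merged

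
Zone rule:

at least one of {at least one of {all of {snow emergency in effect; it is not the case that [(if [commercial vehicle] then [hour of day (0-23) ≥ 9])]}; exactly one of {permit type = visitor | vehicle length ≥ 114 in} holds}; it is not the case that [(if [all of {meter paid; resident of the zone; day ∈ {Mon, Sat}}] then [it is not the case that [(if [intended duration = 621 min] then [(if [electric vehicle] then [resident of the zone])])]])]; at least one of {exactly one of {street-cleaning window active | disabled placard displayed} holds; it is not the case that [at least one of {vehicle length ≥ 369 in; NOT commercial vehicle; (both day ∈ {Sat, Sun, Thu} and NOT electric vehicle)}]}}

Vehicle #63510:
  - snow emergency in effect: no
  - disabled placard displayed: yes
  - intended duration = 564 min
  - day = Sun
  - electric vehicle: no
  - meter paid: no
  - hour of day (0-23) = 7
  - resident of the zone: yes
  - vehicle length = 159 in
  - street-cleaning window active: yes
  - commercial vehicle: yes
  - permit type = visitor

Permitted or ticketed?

Atomic conditions:
  snow emergency in effect: no → false
  commercial vehicle: yes → true
  hour of day (0-23) ≥ 9: 7 ≥ 9 is false
  permit type = visitor: visitor == visitor is true
  vehicle length ≥ 114 in: 159 ≥ 114 is true
  meter paid: no → false
  resident of the zone: yes → true
  day ∈ {Mon, Sat}: Sun is not in the set → false
  intended duration = 621 min: 564 == 621 is false
  electric vehicle: no → false
  street-cleaning window active: yes → true
  disabled placard displayed: yes → true
  vehicle length ≥ 369 in: 159 ≥ 369 is false
  NOT commercial vehicle: yes → false
  day ∈ {Sat, Sun, Thu}: Sun is in the set → true
  NOT electric vehicle: no → true
Combine:
[1.1.2.1] true → false = false
[1.1.2] NOT false = true
[1.1] false AND true = false
[1.2] exactly-one(true, true) = false
[1] false OR false = false
[2.1.1] false AND true AND false = false
[2.1.2.1.2] false → true (antecedent false ⇒ implication holds) = true
[2.1.2.1] false → true (antecedent false ⇒ implication holds) = true
[2.1.2] NOT true = false
[2.1] false → false (antecedent false ⇒ implication holds) = true
[2] NOT true = false
[3.1] exactly-one(true, true) = false
[3.2.1.3] true AND true = true
[3.2.1] false OR false OR true = true
[3.2] NOT true = false
[3] false OR false = false
[root] false OR false OR false = false
Overall: false → ticketed

Ticketed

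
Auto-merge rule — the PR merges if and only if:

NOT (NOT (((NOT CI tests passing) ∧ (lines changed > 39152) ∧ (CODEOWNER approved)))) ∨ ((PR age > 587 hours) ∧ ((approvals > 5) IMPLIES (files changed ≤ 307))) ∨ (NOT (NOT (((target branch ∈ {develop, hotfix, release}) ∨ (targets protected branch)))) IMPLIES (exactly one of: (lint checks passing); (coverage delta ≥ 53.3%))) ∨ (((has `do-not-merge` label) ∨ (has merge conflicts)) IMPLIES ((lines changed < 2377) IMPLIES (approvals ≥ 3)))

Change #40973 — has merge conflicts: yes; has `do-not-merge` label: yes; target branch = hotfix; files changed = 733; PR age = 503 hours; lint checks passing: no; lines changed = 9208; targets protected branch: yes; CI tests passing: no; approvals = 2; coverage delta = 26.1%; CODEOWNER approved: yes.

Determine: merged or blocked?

Atomic conditions:
  NOT CI tests passing: no → true
  lines changed > 39152: 9208 > 39152 is false
  CODEOWNER approved: yes → true
  PR age > 587 hours: 503 > 587 is false
  approvals > 5: 2 > 5 is false
  files changed ≤ 307: 733 ≤ 307 is false
  target branch ∈ {develop, hotfix, release}: hotfix is in the set → true
  targets protected branch: yes → true
  lint checks passing: no → false
  coverage delta ≥ 53.3%: 26.1 ≥ 53.3 is false
  has `do-not-merge` label: yes → true
  has merge conflicts: yes → true
  lines changed < 2377: 9208 < 2377 is false
  approvals ≥ 3: 2 ≥ 3 is false
Combine:
[1.1.1] true AND false AND true = false
[1.1] NOT false = true
[1] NOT true = false
[2.2] false → false (antecedent false ⇒ implication holds) = true
[2] false AND true = false
[3.1.1.1] true OR true = true
[3.1.1] NOT true = false
[3.1] NOT false = true
[3.2] exactly-one(false, false) = false
[3] true → false = false
[4.1] true OR true = true
[4.2] false → false (antecedent false ⇒ implication holds) = true
[4] true → true = true
[root] false OR false OR false OR true = true
Overall: true → merged

Merged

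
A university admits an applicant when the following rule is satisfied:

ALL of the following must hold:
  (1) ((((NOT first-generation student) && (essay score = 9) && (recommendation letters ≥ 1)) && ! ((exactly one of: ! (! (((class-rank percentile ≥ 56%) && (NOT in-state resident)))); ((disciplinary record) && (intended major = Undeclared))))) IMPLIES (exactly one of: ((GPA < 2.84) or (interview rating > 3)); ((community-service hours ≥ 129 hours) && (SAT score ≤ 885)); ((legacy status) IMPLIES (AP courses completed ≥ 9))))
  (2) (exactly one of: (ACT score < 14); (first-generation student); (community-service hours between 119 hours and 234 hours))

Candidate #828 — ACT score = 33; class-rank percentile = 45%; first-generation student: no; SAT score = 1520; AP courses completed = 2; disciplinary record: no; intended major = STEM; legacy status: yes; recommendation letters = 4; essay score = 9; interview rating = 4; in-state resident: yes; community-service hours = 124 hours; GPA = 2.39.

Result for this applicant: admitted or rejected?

Admitted

Atomic conditions:
  NOT first-generation student: no → true
  essay score = 9: 9 == 9 is true
  recommendation letters ≥ 1: 4 ≥ 1 is true
  class-rank percentile ≥ 56%: 45 ≥ 56 is false
  NOT in-state resident: yes → false
  disciplinary record: no → false
  intended major = Undeclared: STEM == Undeclared is false
  GPA < 2.84: 2.39 < 2.84 is true
  interview rating > 3: 4 > 3 is true
  community-service hours ≥ 129 hours: 124 ≥ 129 is false
  SAT score ≤ 885: 1520 ≤ 885 is false
  legacy status: yes → true
  AP courses completed ≥ 9: 2 ≥ 9 is false
  ACT score < 14: 33 < 14 is false
  first-generation student: no → false
  community-service hours between 119 hours and 234 hours: 124 in [119, 234] is true
Combine:
[1.1.1] true AND true AND true = true
[1.1.2.1.1.1.1] false AND false = false
[1.1.2.1.1.1] NOT false = true
[1.1.2.1.1] NOT true = false
[1.1.2.1.2] false AND false = false
[1.1.2.1] exactly-one(false, false) = false
[1.1.2] NOT false = true
[1.1] true AND true = true
[1.2.1] true OR true = true
[1.2.2] false AND false = false
[1.2.3] true → false = false
[1.2] exactly-one(true, false, false) = true
[1] true → true = true
[2] exactly-one(false, false, true) = true
[root] true AND true = true
Overall: true → admitted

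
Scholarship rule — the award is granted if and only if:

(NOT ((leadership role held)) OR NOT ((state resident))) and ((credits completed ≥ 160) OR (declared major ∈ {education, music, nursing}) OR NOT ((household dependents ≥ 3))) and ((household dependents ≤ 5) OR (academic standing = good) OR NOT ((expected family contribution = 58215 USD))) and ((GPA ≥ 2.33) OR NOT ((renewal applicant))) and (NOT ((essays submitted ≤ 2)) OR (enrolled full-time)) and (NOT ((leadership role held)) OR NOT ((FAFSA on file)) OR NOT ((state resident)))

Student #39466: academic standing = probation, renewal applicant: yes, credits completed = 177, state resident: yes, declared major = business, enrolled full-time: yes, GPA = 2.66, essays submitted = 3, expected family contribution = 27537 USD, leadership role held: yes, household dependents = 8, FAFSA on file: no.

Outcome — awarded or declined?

Declined

Atomic conditions:
  leadership role held: yes → true
  state resident: yes → true
  credits completed ≥ 160: 177 ≥ 160 is true
  declared major ∈ {education, music, nursing}: business is not in the set → false
  household dependents ≥ 3: 8 ≥ 3 is true
  household dependents ≤ 5: 8 ≤ 5 is false
  academic standing = good: probation == good is false
  expected family contribution = 58215 USD: 27537 == 58215 is false
  GPA ≥ 2.33: 2.66 ≥ 2.33 is true
  renewal applicant: yes → true
  essays submitted ≤ 2: 3 ≤ 2 is false
  enrolled full-time: yes → true
  FAFSA on file: no → false
Combine:
[1.1] NOT true = false
[1.2] NOT true = false
[1] false OR false = false
[2.3] NOT true = false
[2] true OR false OR false = true
[3.3] NOT false = true
[3] false OR false OR true = true
[4.2] NOT true = false
[4] true OR false = true
[5.1] NOT false = true
[5] true OR true = true
[6.1] NOT true = false
[6.2] NOT false = true
[6.3] NOT true = false
[6] false OR true OR false = true
[root] false AND true AND true AND true AND true AND true = false
Overall: false → declined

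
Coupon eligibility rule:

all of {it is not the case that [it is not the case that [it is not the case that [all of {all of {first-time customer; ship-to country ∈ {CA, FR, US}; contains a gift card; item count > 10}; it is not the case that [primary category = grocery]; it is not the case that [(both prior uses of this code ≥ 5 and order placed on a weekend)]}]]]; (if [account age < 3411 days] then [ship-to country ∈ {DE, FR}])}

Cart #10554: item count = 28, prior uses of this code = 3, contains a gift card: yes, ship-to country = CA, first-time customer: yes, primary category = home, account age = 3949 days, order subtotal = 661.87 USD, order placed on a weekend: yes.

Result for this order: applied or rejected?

Rejected

Atomic conditions:
  first-time customer: yes → true
  ship-to country ∈ {CA, FR, US}: CA is in the set → true
  contains a gift card: yes → true
  item count > 10: 28 > 10 is true
  primary category = grocery: home == grocery is false
  prior uses of this code ≥ 5: 3 ≥ 5 is false
  order placed on a weekend: yes → true
  account age < 3411 days: 3949 < 3411 is false
  ship-to country ∈ {DE, FR}: CA is not in the set → false
Combine:
[1.1.1.1.1] true AND true AND true AND true = true
[1.1.1.1.2] NOT false = true
[1.1.1.1.3.1] false AND true = false
[1.1.1.1.3] NOT false = true
[1.1.1.1] true AND true AND true = true
[1.1.1] NOT true = false
[1.1] NOT false = true
[1] NOT true = false
[2] false → false (antecedent false ⇒ implication holds) = true
[root] false AND true = false
Overall: false → rejected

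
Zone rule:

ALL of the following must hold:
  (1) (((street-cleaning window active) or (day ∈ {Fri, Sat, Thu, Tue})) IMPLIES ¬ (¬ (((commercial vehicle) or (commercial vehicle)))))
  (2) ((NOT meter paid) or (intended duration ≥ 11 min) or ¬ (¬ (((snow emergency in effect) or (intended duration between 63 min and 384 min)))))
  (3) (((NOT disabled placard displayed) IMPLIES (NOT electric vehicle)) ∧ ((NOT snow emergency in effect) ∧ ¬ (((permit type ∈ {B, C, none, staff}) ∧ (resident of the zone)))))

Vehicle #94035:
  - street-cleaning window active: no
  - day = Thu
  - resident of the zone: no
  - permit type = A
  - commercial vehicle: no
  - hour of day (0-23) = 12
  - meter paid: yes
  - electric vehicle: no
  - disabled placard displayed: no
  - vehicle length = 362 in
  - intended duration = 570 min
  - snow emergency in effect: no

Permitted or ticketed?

Atomic conditions:
  street-cleaning window active: no → false
  day ∈ {Fri, Sat, Thu, Tue}: Thu is in the set → true
  commercial vehicle: no → false
  NOT meter paid: yes → false
  intended duration ≥ 11 min: 570 ≥ 11 is true
  snow emergency in effect: no → false
  intended duration between 63 min and 384 min: 570 in [63, 384] is false
  NOT disabled placard displayed: no → true
  NOT electric vehicle: no → true
  NOT snow emergency in effect: no → true
  permit type ∈ {B, C, none, staff}: A is not in the set → false
  resident of the zone: no → false
Combine:
[1.1] false OR true = true
[1.2.1.1] false OR false = false
[1.2.1] NOT false = true
[1.2] NOT true = false
[1] true → false = false
[2.3.1.1] false OR false = false
[2.3.1] NOT false = true
[2.3] NOT true = false
[2] false OR true OR false = true
[3.1] true → true = true
[3.2.2.1] false AND false = false
[3.2.2] NOT false = true
[3.2] true AND true = true
[3] true AND true = true
[root] false AND true AND true = false
Overall: false → ticketed

Ticketed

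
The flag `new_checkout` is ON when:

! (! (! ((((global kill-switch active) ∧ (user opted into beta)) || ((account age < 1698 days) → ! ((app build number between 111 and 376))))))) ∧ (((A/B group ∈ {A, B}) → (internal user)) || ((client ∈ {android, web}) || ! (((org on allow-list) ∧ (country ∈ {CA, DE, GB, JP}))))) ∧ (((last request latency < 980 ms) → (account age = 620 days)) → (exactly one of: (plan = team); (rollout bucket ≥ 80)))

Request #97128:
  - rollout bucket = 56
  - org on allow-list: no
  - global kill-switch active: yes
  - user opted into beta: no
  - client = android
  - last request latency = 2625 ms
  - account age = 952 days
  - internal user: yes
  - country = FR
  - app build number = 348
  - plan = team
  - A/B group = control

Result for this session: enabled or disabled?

Atomic conditions:
  global kill-switch active: yes → true
  user opted into beta: no → false
  account age < 1698 days: 952 < 1698 is true
  app build number between 111 and 376: 348 in [111, 376] is true
  A/B group ∈ {A, B}: control is not in the set → false
  internal user: yes → true
  client ∈ {android, web}: android is in the set → true
  org on allow-list: no → false
  country ∈ {CA, DE, GB, JP}: FR is not in the set → false
  last request latency < 980 ms: 2625 < 980 is false
  account age = 620 days: 952 == 620 is false
  plan = team: team == team is true
  rollout bucket ≥ 80: 56 ≥ 80 is false
Combine:
[1.1.1.1.1] true AND false = false
[1.1.1.1.2.2] NOT true = false
[1.1.1.1.2] true → false = false
[1.1.1.1] false OR false = false
[1.1.1] NOT false = true
[1.1] NOT true = false
[1] NOT false = true
[2.1] false → true (antecedent false ⇒ implication holds) = true
[2.2.2.1] false AND false = false
[2.2.2] NOT false = true
[2.2] true OR true = true
[2] true OR true = true
[3.1] false → false (antecedent false ⇒ implication holds) = true
[3.2] exactly-one(true, false) = true
[3] true → true = true
[root] true AND true AND true = true
Overall: true → enabled

Enabled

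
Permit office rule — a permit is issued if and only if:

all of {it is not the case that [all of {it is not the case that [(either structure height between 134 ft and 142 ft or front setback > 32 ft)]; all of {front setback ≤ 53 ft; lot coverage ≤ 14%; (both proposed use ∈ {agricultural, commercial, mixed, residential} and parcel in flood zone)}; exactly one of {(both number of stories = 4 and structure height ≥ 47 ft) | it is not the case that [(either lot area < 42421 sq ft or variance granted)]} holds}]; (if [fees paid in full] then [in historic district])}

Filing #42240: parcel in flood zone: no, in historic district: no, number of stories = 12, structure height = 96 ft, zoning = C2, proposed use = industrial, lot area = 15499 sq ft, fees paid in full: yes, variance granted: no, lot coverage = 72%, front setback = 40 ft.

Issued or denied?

Denied

Atomic conditions:
  structure height between 134 ft and 142 ft: 96 in [134, 142] is false
  front setback > 32 ft: 40 > 32 is true
  front setback ≤ 53 ft: 40 ≤ 53 is true
  lot coverage ≤ 14%: 72 ≤ 14 is false
  proposed use ∈ {agricultural, commercial, mixed, residential}: industrial is not in the set → false
  parcel in flood zone: no → false
  number of stories = 4: 12 == 4 is false
  structure height ≥ 47 ft: 96 ≥ 47 is true
  lot area < 42421 sq ft: 15499 < 42421 is true
  variance granted: no → false
  fees paid in full: yes → true
  in historic district: no → false
Combine:
[1.1.1.1] false OR true = true
[1.1.1] NOT true = false
[1.1.2.3] false AND false = false
[1.1.2] true AND false AND false = false
[1.1.3.1] false AND true = false
[1.1.3.2.1] true OR false = true
[1.1.3.2] NOT true = false
[1.1.3] exactly-one(false, false) = false
[1.1] false AND false AND false = false
[1] NOT false = true
[2] true → false = false
[root] true AND false = false
Overall: false → denied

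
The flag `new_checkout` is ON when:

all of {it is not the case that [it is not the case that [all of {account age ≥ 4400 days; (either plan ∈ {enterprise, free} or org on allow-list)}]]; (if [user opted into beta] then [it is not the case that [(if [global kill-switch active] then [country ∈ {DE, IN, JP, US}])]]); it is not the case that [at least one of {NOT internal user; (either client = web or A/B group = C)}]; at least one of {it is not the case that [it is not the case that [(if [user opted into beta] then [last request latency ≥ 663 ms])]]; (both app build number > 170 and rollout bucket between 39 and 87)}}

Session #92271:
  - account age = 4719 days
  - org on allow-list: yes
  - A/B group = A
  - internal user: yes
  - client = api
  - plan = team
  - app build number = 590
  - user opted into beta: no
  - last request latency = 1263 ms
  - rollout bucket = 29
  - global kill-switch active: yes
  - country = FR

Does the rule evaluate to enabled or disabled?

Enabled

Atomic conditions:
  account age ≥ 4400 days: 4719 ≥ 4400 is true
  plan ∈ {enterprise, free}: team is not in the set → false
  org on allow-list: yes → true
  user opted into beta: no → false
  global kill-switch active: yes → true
  country ∈ {DE, IN, JP, US}: FR is not in the set → false
  NOT internal user: yes → false
  client = web: api == web is false
  A/B group = C: A == C is false
  last request latency ≥ 663 ms: 1263 ≥ 663 is true
  app build number > 170: 590 > 170 is true
  rollout bucket between 39 and 87: 29 in [39, 87] is false
Combine:
[1.1.1.2] false OR true = true
[1.1.1] true AND true = true
[1.1] NOT true = false
[1] NOT false = true
[2.2.1] true → false = false
[2.2] NOT false = true
[2] false → true (antecedent false ⇒ implication holds) = true
[3.1.2] false OR false = false
[3.1] false OR false = false
[3] NOT false = true
[4.1.1.1] false → true (antecedent false ⇒ implication holds) = true
[4.1.1] NOT true = false
[4.1] NOT false = true
[4.2] true AND false = false
[4] true OR false = true
[root] true AND true AND true AND true = true
Overall: true → enabled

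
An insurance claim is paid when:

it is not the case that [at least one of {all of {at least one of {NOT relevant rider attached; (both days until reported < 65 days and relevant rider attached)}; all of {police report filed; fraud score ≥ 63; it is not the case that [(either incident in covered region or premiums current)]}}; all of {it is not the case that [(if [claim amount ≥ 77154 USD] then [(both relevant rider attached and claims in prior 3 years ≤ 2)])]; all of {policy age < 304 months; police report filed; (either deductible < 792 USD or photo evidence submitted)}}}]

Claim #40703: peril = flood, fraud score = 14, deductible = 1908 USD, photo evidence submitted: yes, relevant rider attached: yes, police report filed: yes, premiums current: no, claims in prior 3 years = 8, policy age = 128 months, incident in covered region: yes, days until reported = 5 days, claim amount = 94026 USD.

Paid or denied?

Atomic conditions:
  NOT relevant rider attached: yes → false
  days until reported < 65 days: 5 < 65 is true
  relevant rider attached: yes → true
  police report filed: yes → true
  fraud score ≥ 63: 14 ≥ 63 is false
  incident in covered region: yes → true
  premiums current: no → false
  claim amount ≥ 77154 USD: 94026 ≥ 77154 is true
  claims in prior 3 years ≤ 2: 8 ≤ 2 is false
  policy age < 304 months: 128 < 304 is true
  deductible < 792 USD: 1908 < 792 is false
  photo evidence submitted: yes → true
Combine:
[1.1.1.2] true AND true = true
[1.1.1] false OR true = true
[1.1.2.3.1] true OR false = true
[1.1.2.3] NOT true = false
[1.1.2] true AND false AND false = false
[1.1] true AND false = false
[1.2.1.1.2] true AND false = false
[1.2.1.1] true → false = false
[1.2.1] NOT false = true
[1.2.2.3] false OR true = true
[1.2.2] true AND true AND true = true
[1.2] true AND true = true
[1] false OR true = true
[root] NOT true = false
Overall: false → denied

Denied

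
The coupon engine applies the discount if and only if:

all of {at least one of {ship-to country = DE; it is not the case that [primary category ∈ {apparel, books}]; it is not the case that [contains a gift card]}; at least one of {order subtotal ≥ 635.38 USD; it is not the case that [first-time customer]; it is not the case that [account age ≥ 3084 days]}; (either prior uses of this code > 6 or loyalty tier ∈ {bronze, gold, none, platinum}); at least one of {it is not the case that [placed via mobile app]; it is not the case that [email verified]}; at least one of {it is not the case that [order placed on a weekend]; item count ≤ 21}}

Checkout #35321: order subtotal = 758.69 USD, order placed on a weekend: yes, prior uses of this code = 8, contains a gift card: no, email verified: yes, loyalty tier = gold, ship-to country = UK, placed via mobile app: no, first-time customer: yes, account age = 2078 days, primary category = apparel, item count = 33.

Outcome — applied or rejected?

Atomic conditions:
  ship-to country = DE: UK == DE is false
  primary category ∈ {apparel, books}: apparel is in the set → true
  contains a gift card: no → false
  order subtotal ≥ 635.38 USD: 758.69 ≥ 635.38 is true
  first-time customer: yes → true
  account age ≥ 3084 days: 2078 ≥ 3084 is false
  prior uses of this code > 6: 8 > 6 is true
  loyalty tier ∈ {bronze, gold, none, platinum}: gold is in the set → true
  placed via mobile app: no → false
  email verified: yes → true
  order placed on a weekend: yes → true
  item count ≤ 21: 33 ≤ 21 is false
Combine:
[1.2] NOT true = false
[1.3] NOT false = true
[1] false OR false OR true = true
[2.2] NOT true = false
[2.3] NOT false = true
[2] true OR false OR true = true
[3] true OR true = true
[4.1] NOT false = true
[4.2] NOT true = false
[4] true OR false = true
[5.1] NOT true = false
[5] false OR false = false
[root] true AND true AND true AND true AND false = false
Overall: false → rejected

Rejected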